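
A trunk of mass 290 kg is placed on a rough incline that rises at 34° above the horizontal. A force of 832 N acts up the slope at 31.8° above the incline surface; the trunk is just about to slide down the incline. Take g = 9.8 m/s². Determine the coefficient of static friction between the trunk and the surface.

On the verge of sliding down the incline, friction is at its maximum μN and acts up the slope.
Perpendicular to incline: N = W cos 34° − P sin 31.8° = 2356 − 438.4 = 1918 N.
Along incline: P cos 31.8° + μN = W sin 34° → μ = (W sin 34° − P cos 31.8°) / N = 0.46.

μ ≈ 0.460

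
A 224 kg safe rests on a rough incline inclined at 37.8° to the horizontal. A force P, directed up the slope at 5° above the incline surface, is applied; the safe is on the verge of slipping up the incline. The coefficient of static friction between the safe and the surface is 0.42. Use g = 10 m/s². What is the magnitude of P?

On the verge of sliding up the incline, friction equals μN and acts down the slope.
Perpendicular: N + P sin 5° = W cos 37.8° = 1770 N.
Along incline: P cos 5° = W sin 37.8° + μN  with W sin 37.8° = 1373 N.
Solving the pair for P and N: P = 2049 N, N = 1591 N (and f = μN = 668.4 N).

P ≈ 2050 N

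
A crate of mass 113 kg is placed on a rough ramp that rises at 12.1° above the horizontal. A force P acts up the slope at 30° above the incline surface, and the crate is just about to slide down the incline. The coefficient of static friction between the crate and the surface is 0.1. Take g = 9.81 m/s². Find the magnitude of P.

On the verge of sliding down the incline, friction equals μN and acts up the slope.
Perpendicular: N + P sin 30° = W cos 12.1° = 1084 N.
Along incline: P cos 30° + μN = W sin 12.1° with W sin 12.1° = 232.4 N.
Solving the pair for P and N: P = 151.9 N, N = 1008 N (and f = μN = 100.8 N).

P ≈ 152 N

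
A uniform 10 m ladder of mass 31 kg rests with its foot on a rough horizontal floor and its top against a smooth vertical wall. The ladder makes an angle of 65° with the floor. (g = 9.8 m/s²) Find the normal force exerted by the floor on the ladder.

ΣF_y = 0: N_floor = 31×9.8 = 303.8 N.

N_floor ≈ 304 N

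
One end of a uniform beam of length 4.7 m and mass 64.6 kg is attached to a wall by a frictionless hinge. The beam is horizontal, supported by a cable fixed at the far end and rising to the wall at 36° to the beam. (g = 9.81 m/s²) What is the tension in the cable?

T ≈ 539 N

Take torques about the hinge: T sin 36° · 4.7 = 64.6×9.81×2.35 = 1489.3 N·m.
So T = 1489.3 / (0.5878 × 4.7) = 539.08 N.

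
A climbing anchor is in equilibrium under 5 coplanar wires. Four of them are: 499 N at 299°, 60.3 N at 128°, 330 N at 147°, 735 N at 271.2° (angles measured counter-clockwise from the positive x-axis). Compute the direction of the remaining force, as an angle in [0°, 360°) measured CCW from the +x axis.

θ ≈ 86.6°

Sum the known components: ΣF_x = -56.57 N, ΣF_y = -944 N.
For equilibrium the remaining force must supply (−ΣF_x, −ΣF_y) = (56.57, 944) N.
Magnitude = √((56.57)² + (944)²) = 945.7 N; direction = atan2(944, 56.57) = 86.6°.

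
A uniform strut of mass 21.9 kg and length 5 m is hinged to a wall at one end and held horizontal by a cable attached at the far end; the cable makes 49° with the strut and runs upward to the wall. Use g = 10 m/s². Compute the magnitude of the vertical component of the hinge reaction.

|H_y| ≈ 110 N

Take torques about the hinge: T sin 49° · 5 = 21.9×10×2.5 = 547.5 N·m.
So T = 547.5 / (0.7547 × 5) = 145.09 N.
ΣF_y = 0: H_y = (21.9×10) − T sin 49° = 219 − 109.5 = 109.5 N.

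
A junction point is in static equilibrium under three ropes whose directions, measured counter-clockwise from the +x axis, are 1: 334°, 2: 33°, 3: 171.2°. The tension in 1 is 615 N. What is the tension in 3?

T_3 ≈ 791 N

Resolve: ΣF_x = 615 cos 334° + T_2 cos 33° + T_3 cos 171.2° = 0.
        ΣF_y = 615 sin 334° + T_2 sin 33° + T_3 sin 171.2° = 0.
The known terms sum to (552.8, -269.6) N, so 0.8387 T_2 − 0.9882 T_3 = -552.8 and 0.5446 T_2 + 0.1530 T_3 = 269.6.
Solving simultaneously: T_2 = 272.8 N, T_3 = 790.9 N.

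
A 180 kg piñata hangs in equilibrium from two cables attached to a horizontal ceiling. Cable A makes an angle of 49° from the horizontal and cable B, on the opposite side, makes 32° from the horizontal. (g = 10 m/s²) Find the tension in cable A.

T_A ≈ 1550 N

Weight W = 180 × 10 = 1800 N acts straight down.
Horizontal: T_A cos 49° = T_B cos 32°  →  T_B = 0.7736 T_A.
Vertical: T_A sin 49° + T_B sin 32° = 1800.
Substituting the horizontal relation into the vertical equation gives 1.165 T_A = 1800, so T_A = 1546 N.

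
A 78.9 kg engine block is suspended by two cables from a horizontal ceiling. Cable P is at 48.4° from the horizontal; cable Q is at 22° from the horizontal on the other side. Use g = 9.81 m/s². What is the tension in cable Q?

T_Q ≈ 545 N

Weight W = 78.9 × 9.81 = 774 N acts straight down.
Horizontal: T_P cos 48.4° = T_Q cos 22°  →  T_P = 1.397 T_Q.
Vertical: T_P sin 48.4° + T_Q sin 22° = 774.
Substituting the horizontal relation into the vertical equation gives 1.419 T_Q = 774, so T_Q = 545.5 N.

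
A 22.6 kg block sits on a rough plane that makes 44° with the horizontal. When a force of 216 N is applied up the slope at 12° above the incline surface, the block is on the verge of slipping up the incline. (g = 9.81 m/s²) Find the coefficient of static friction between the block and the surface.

On the verge of sliding up the incline, friction is at its maximum μN and acts down the slope.
Perpendicular to incline: N = W cos 44° − P sin 12° = 159.5 − 44.91 = 114.6 N.
Along incline: P cos 12° − μN = W sin 44° → μ = −(W sin 44° − P cos 12°) / N = 0.4999.

μ ≈ 0.500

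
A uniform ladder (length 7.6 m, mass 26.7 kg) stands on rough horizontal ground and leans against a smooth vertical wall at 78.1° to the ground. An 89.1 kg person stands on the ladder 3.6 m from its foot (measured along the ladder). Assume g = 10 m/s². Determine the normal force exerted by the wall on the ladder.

N_wall ≈ 117 N

Torques about the foot: N_wall · 7.6 sin 78.1° = 26.7×10×3.8 cos 78.1° + 89.1×10×3.6 cos 78.1° → N_wall = 117.07 N.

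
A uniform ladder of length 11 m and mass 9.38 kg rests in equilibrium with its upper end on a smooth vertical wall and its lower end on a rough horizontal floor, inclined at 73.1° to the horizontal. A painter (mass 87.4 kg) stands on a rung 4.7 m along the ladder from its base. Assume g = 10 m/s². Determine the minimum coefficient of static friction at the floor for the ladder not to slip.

ΣF_y = 0: N_floor = 9.38×10 + 87.4×10 = 967.8 N.
Torques about the foot: N_wall · 11 sin 73.1° = 9.38×10×5.5 cos 73.1° + 87.4×10×4.7 cos 73.1° → N_wall = 127.71 N.
ΣF_x = 0: f_floor = N_wall = 127.71 N.
μ_min = f_floor / N_floor = 127.71 / 967.8 = 0.132.

μ_min ≈ 0.132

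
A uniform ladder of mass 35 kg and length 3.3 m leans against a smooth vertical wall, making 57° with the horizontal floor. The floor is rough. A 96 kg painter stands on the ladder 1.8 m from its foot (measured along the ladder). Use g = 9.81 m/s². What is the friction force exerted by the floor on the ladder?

f ≈ 445 N

Torques about the foot: N_wall · 3.3 sin 57° = 35×9.81×1.65 cos 57° + 96×9.81×1.8 cos 57° → N_wall = 445.08 N.
ΣF_x = 0: f_floor = N_wall = 445.08 N.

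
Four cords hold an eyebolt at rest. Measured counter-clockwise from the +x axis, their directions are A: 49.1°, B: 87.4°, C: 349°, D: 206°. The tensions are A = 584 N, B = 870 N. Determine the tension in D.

Resolve: ΣF_x = 584 cos 49.1° + 870 cos 87.4° + T_C cos 349° + T_D cos 206° = 0.
        ΣF_y = 584 sin 49.1° + 870 sin 87.4° + T_C sin 349° + T_D sin 206° = 0.
The known terms sum to (421.8, 1311) N, so 0.9816 T_C − 0.8988 T_D = -421.8 and -0.1908 T_C − 0.4384 T_D = -1311.
Solving simultaneously: T_C = 1650 N, T_D = 2271 N.

T_D ≈ 2270 N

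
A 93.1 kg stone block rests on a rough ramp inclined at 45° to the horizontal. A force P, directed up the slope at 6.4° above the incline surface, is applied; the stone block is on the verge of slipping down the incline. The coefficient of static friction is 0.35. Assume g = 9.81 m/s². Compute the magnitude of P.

On the verge of sliding down the incline, friction equals μN and acts up the slope.
Perpendicular: N + P sin 6.4° = W cos 45° = 645.8 N.
Along incline: P cos 6.4° + μN = W sin 45° with W sin 45° = 645.8 N.
Solving the pair for P and N: P = 439.7 N, N = 596.8 N (and f = μN = 208.9 N).

P ≈ 440 N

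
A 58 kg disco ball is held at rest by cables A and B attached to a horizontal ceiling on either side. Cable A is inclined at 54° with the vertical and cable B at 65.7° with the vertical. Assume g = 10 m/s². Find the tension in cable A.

Angles from the horizontal: cable A is 90° − 54° = 36°, cable B is 90° − 65.7° = 24.3°.
Weight W = 58 × 10 = 580 N acts straight down.
Horizontal: T_A cos 36° = T_B cos 24.3°  →  T_B = 0.8877 T_A.
Vertical: T_A sin 36° + T_B sin 24.3° = 580.
Substituting the horizontal relation into the vertical equation gives 0.9531 T_A = 580, so T_A = 608.6 N.

T_A ≈ 609 N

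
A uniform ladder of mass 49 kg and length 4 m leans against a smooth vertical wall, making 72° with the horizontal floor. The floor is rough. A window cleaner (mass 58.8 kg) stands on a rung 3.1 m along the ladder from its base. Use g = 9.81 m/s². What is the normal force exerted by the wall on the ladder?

Torques about the foot: N_wall · 4 sin 72° = 49×9.81×2 cos 72° + 58.8×9.81×3.1 cos 72° → N_wall = 223.35 N.

N_wall ≈ 223 N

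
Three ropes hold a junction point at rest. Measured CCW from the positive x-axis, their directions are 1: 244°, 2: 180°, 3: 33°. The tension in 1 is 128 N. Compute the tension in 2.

T_2 ≈ 121 N

Resolve: ΣF_x = 128 cos 244° + T_2 cos 180° + T_3 cos 33° = 0.
        ΣF_y = 128 sin 244° + T_2 sin 180° + T_3 sin 33° = 0.
The known terms sum to (-56.11, -115) N, so -1.0000 T_2 + 0.8387 T_3 = 56.11 and 0.0000 T_2 + 0.5446 T_3 = 115.
Solving simultaneously: T_2 = 121 N, T_3 = 211.2 N.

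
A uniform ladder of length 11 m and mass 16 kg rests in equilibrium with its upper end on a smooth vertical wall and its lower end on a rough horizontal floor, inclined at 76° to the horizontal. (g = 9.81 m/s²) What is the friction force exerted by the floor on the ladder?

f ≈ 19.6 N

Torques about the foot: N_wall · 11 sin 76° = 16×9.81×5.5 cos 76° → N_wall = 19.567 N.
ΣF_x = 0: f_floor = N_wall = 19.567 N.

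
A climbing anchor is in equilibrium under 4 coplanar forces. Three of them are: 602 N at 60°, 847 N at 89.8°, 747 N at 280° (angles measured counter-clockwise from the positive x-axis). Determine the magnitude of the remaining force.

Sum the known components: ΣF_x = 433.7 N, ΣF_y = 632.7 N.
For equilibrium the remaining force must supply (−ΣF_x, −ΣF_y) = (-433.7, -632.7) N.
Magnitude = √((-433.7)² + (-632.7)²) = 767.1 N; direction = atan2(-632.7, -433.7) = 235.6°.

F ≈ 767 N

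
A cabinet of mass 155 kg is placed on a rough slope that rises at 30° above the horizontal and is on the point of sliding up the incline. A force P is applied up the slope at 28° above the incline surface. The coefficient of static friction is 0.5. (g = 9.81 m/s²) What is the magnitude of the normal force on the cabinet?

On the verge of sliding up the incline, friction equals μN and acts down the slope.
Perpendicular: N + P sin 28° = W cos 30° = 1317 N.
Along incline: P cos 28° = W sin 30° + μN  with W sin 30° = 760.3 N.
Solving the pair for P and N: P = 1269 N, N = 720.9 N (and f = μN = 360.5 N).

N ≈ 721 N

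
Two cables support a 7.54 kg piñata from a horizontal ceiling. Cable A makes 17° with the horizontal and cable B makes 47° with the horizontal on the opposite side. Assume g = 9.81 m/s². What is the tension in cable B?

T_B ≈ 78.7 N

Weight W = 7.54 × 9.81 = 73.97 N acts straight down.
Horizontal: T_A cos 17° = T_B cos 47°  →  T_A = 0.7132 T_B.
Vertical: T_A sin 17° + T_B sin 47° = 73.97.
Substituting the horizontal relation into the vertical equation gives 0.9399 T_B = 73.97, so T_B = 78.7 N.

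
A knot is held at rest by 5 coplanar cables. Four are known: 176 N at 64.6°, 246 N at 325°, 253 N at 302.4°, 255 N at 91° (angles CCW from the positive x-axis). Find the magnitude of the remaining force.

Sum the known components: ΣF_x = 408.1 N, ΣF_y = 59.23 N.
For equilibrium the remaining force must supply (−ΣF_x, −ΣF_y) = (-408.1, -59.23) N.
Magnitude = √((-408.1)² + (-59.23)²) = 412.4 N; direction = atan2(-59.23, -408.1) = 188.3°.

F ≈ 412 N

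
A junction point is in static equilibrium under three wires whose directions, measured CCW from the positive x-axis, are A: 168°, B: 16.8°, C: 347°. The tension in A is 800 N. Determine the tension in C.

T_C ≈ 775 N

Resolve: ΣF_x = 800 cos 168° + T_B cos 16.8° + T_C cos 347° = 0.
        ΣF_y = 800 sin 168° + T_B sin 16.8° + T_C sin 347° = 0.
The known terms sum to (-782.5, 166.3) N, so 0.9573 T_B + 0.9744 T_C = 782.5 and 0.2890 T_B − 0.2250 T_C = -166.3.
Solving simultaneously: T_B = 28.09 N, T_C = 775.5 N.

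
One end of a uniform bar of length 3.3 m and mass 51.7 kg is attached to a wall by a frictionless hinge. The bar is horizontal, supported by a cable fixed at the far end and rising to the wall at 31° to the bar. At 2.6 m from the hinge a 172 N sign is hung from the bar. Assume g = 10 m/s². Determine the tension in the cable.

Take torques about the hinge: T sin 31° · 3.3 = 51.7×10×1.65 + 172×2.6 = 1300.2 N·m.
So T = 1300.2 / (0.5150 × 3.3) = 765.02 N.

T ≈ 765 N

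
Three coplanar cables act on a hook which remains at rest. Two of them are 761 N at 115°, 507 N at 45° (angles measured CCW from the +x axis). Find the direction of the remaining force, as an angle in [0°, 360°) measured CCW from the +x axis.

Sum the known components: ΣF_x = 36.89 N, ΣF_y = 1048 N.
For equilibrium the remaining force must supply (−ΣF_x, −ΣF_y) = (-36.89, -1048) N.
Magnitude = √((-36.89)² + (-1048)²) = 1049 N; direction = atan2(-1048, -36.89) = 268.0°.

θ ≈ 268°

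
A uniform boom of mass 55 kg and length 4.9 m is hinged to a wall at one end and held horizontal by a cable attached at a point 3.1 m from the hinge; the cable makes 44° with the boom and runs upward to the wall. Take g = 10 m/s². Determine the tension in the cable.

T ≈ 626 N

Take torques about the hinge: T sin 44° · 3.1 = 55×10×2.45 = 1347.5 N·m.
So T = 1347.5 / (0.6947 × 3.1) = 625.74 N.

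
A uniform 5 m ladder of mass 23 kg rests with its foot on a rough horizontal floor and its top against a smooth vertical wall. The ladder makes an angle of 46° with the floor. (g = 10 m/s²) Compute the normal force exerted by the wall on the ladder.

N_wall ≈ 111 N

Torques about the foot: N_wall · 5 sin 46° = 23×10×2.5 cos 46° → N_wall = 111.05 N.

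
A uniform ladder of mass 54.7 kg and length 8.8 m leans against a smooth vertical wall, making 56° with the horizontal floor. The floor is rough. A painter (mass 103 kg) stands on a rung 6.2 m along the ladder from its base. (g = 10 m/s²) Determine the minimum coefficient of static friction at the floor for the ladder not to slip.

μ_min ≈ 0.427

ΣF_y = 0: N_floor = 54.7×10 + 103×10 = 1577 N.
Torques about the foot: N_wall · 8.8 sin 56° = 54.7×10×4.4 cos 56° + 103×10×6.2 cos 56° → N_wall = 673.96 N.
ΣF_x = 0: f_floor = N_wall = 673.96 N.
μ_min = f_floor / N_floor = 673.96 / 1577 = 0.4274.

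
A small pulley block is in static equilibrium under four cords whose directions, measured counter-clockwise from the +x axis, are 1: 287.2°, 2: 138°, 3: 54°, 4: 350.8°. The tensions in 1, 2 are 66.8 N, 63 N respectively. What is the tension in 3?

Resolve: ΣF_x = 66.8 cos 287.2° + 63 cos 138° + T_3 cos 54° + T_4 cos 350.8° = 0.
        ΣF_y = 66.8 sin 287.2° + 63 sin 138° + T_3 sin 54° + T_4 sin 350.8° = 0.
The known terms sum to (-27.06, -21.66) N, so 0.5878 T_3 + 0.9871 T_4 = 27.06 and 0.8090 T_3 − 0.1599 T_4 = 21.66.
Solving simultaneously: T_3 = 28.80 N, T_4 = 10.27 N.

T_3 ≈ 28.8 N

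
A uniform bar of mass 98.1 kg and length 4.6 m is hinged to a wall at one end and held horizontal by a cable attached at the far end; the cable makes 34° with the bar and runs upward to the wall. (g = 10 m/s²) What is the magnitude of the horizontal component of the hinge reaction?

Take torques about the hinge: T sin 34° · 4.6 = 98.1×10×2.3 = 2256.3 N·m.
So T = 2256.3 / (0.5592 × 4.6) = 877.16 N.
ΣF_x = 0: H_x = T cos 34° = 727.2 N.

H_x ≈ 727 N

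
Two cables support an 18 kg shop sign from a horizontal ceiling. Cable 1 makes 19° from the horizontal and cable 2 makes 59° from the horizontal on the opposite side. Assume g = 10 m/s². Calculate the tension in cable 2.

Weight W = 18 × 10 = 180 N acts straight down.
Horizontal: T_1 cos 19° = T_2 cos 59°  →  T_1 = 0.5447 T_2.
Vertical: T_1 sin 19° + T_2 sin 59° = 180.
Substituting the horizontal relation into the vertical equation gives 1.035 T_2 = 180, so T_2 = 174 N.

T_2 ≈ 174 N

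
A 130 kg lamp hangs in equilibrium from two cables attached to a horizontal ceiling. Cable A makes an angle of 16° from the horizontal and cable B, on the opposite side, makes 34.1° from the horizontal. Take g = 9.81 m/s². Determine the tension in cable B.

T_B ≈ 1600 N

Weight W = 130 × 9.81 = 1275 N acts straight down.
Horizontal: T_A cos 16° = T_B cos 34.1°  →  T_A = 0.8614 T_B.
Vertical: T_A sin 16° + T_B sin 34.1° = 1275.
Substituting the horizontal relation into the vertical equation gives 0.7981 T_B = 1275, so T_B = 1598 N.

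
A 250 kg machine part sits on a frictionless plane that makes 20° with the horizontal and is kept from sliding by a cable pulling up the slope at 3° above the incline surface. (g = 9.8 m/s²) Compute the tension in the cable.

T ≈ 839 N

Take axes along and perpendicular to the incline. Weight components: W sin 20° = 837.9 N down-slope, W cos 20° = 2302 N into the surface.
Along incline: T cos 3° = W sin 20° → T = 839.1 N.
Perpendicular: N = W cos 20° − T sin 3° = 2258 N.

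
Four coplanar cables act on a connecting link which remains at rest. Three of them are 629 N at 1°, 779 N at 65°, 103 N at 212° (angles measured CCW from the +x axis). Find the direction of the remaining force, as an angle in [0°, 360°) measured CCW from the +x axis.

Sum the known components: ΣF_x = 870.8 N, ΣF_y = 662.4 N.
For equilibrium the remaining force must supply (−ΣF_x, −ΣF_y) = (-870.8, -662.4) N.
Magnitude = √((-870.8)² + (-662.4)²) = 1094 N; direction = atan2(-662.4, -870.8) = 217.3°.

θ ≈ 217°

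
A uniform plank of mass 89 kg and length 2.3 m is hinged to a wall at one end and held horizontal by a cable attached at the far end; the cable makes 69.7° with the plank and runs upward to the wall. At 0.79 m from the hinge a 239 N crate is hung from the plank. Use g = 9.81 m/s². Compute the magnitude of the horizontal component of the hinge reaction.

Take torques about the hinge: T sin 69.7° · 2.3 = 89×9.81×1.15 + 239×0.79 = 1192.9 N·m.
So T = 1192.9 / (0.9379 × 2.3) = 552.98 N.
ΣF_x = 0: H_x = T cos 69.7° = 191.85 N.

H_x ≈ 192 N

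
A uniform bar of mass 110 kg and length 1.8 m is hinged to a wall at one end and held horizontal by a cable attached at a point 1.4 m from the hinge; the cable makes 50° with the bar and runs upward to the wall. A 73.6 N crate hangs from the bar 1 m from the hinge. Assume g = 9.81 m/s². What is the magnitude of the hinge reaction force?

|H| ≈ 747 N

Take torques about the hinge: T sin 50° · 1.4 = 110×9.81×0.9 + 73.6×1 = 1044.8 N·m.
So T = 1044.8 / (0.7660 × 1.4) = 974.2 N.
ΣF_x = 0: H_x = T cos 50° = 626.2 N.
ΣF_y = 0: H_y = (110×9.81 + 73.6) − T sin 50° = 1152.7 − 746.28 = 406.42 N.
|H| = √(H_x² + H_y²) = √((626.2)² + (406.42)²) = 746.53 N.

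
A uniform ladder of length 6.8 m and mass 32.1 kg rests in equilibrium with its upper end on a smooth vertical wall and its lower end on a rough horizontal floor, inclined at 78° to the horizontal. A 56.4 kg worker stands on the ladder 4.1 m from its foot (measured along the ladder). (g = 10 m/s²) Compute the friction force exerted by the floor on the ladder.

f ≈ 106 N

Torques about the foot: N_wall · 6.8 sin 78° = 32.1×10×3.4 cos 78° + 56.4×10×4.1 cos 78° → N_wall = 106.4 N.
ΣF_x = 0: f_floor = N_wall = 106.4 N.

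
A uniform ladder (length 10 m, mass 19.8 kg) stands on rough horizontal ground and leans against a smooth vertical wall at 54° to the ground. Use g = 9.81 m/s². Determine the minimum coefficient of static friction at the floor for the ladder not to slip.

μ_min ≈ 0.363

ΣF_y = 0: N_floor = 19.8×9.81 = 194.24 N.
Torques about the foot: N_wall · 10 sin 54° = 19.8×9.81×5 cos 54° → N_wall = 70.561 N.
ΣF_x = 0: f_floor = N_wall = 70.561 N.
μ_min = f_floor / N_floor = 70.561 / 194.24 = 0.3633.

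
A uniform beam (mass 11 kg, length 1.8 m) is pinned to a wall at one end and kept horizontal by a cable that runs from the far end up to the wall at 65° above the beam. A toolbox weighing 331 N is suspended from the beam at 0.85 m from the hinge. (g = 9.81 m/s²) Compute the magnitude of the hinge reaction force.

Take torques about the hinge: T sin 65° · 1.8 = 11×9.81×0.9 + 331×0.85 = 378.47 N·m.
So T = 378.47 / (0.9063 × 1.8) = 232 N.
ΣF_x = 0: H_x = T cos 65° = 98.046 N.
ΣF_y = 0: H_y = (11×9.81 + 331) − T sin 65° = 438.91 − 210.26 = 228.65 N.
|H| = √(H_x² + H_y²) = √((98.046)² + (228.65)²) = 248.78 N.

|H| ≈ 249 N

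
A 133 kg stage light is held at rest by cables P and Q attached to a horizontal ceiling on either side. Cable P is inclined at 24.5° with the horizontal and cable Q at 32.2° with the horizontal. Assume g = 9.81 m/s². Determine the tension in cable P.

T_P ≈ 1320 N

Weight W = 133 × 9.81 = 1305 N acts straight down.
Horizontal: T_P cos 24.5° = T_Q cos 32.2°  →  T_Q = 1.075 T_P.
Vertical: T_P sin 24.5° + T_Q sin 32.2° = 1305.
Substituting the horizontal relation into the vertical equation gives 0.9877 T_P = 1305, so T_P = 1321 N.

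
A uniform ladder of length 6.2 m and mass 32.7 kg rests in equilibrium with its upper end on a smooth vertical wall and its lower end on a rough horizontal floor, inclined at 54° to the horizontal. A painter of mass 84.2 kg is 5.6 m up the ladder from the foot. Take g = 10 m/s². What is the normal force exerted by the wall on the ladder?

N_wall ≈ 671 N

Torques about the foot: N_wall · 6.2 sin 54° = 32.7×10×3.1 cos 54° + 84.2×10×5.6 cos 54° → N_wall = 671.34 N.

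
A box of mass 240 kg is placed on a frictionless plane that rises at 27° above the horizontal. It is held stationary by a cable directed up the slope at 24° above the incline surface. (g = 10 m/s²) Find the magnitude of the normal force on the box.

N ≈ 1650 N

Take axes along and perpendicular to the incline. Weight components: W sin 27° = 1090 N down-slope, W cos 27° = 2138 N into the surface.
Along incline: T cos 24° = W sin 27° → T = 1193 N.
Perpendicular: N = W cos 27° − T sin 24° = 1653 N.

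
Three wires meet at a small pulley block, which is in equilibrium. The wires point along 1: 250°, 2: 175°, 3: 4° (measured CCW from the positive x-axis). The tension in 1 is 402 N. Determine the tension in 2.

T_2 ≈ 2350 N

Resolve: ΣF_x = 402 cos 250° + T_2 cos 175° + T_3 cos 4° = 0.
        ΣF_y = 402 sin 250° + T_2 sin 175° + T_3 sin 4° = 0.
The known terms sum to (-137.5, -377.8) N, so -0.9962 T_2 + 0.9976 T_3 = 137.5 and 0.0872 T_2 + 0.0698 T_3 = 377.8.
Solving simultaneously: T_2 = 2348 N, T_3 = 2482 N.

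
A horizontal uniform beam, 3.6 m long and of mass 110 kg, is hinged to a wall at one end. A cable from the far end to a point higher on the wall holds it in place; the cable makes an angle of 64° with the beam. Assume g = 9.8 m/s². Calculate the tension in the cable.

Take torques about the hinge: T sin 64° · 3.6 = 110×9.8×1.8 = 1940.4 N·m.
So T = 1940.4 / (0.8988 × 3.6) = 599.69 N.

T ≈ 600 N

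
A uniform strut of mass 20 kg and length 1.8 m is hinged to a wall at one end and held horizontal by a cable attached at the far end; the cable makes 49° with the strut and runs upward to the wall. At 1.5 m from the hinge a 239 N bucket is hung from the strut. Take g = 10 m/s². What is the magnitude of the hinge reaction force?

|H| ≈ 295 N

Take torques about the hinge: T sin 49° · 1.8 = 20×10×0.9 + 239×1.5 = 538.5 N·m.
So T = 538.5 / (0.7547 × 1.8) = 396.4 N.
ΣF_x = 0: H_x = T cos 49° = 260.06 N.
ΣF_y = 0: H_y = (20×10 + 239) − T sin 49° = 439 − 299.17 = 139.83 N.
|H| = √(H_x² + H_y²) = √((260.06)² + (139.83)²) = 295.27 N.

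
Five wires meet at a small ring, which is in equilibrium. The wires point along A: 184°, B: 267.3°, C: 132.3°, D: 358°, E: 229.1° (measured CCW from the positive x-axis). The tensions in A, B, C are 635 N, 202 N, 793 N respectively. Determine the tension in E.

Resolve: ΣF_x = 635 cos 184° + 202 cos 267.3° + 793 cos 132.3° + T_D cos 358° + T_E cos 229.1° = 0.
        ΣF_y = 635 sin 184° + 202 sin 267.3° + 793 sin 132.3° + T_D sin 358° + T_E sin 229.1° = 0.
The known terms sum to (-1177, 340.5) N, so 0.9994 T_D − 0.6547 T_E = 1177 and -0.0349 T_D − 0.7559 T_E = -340.5.
Solving simultaneously: T_D = 1429 N, T_E = 384.4 N.

T_E ≈ 384 N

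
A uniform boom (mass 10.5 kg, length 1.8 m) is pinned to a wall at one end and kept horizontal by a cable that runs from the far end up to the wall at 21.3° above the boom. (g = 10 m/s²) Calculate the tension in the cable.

T ≈ 145 N

Take torques about the hinge: T sin 21.3° · 1.8 = 10.5×10×0.9 = 94.5 N·m.
So T = 94.5 / (0.3633 × 1.8) = 144.53 N.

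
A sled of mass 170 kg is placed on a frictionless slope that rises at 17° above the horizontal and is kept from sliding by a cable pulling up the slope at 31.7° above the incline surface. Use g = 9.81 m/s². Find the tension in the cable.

Take axes along and perpendicular to the incline. Weight components: W sin 17° = 487.6 N down-slope, W cos 17° = 1595 N into the surface.
Along incline: T cos 31.7° = W sin 17° → T = 573.1 N.
Perpendicular: N = W cos 17° − T sin 31.7° = 1294 N.

T ≈ 573 N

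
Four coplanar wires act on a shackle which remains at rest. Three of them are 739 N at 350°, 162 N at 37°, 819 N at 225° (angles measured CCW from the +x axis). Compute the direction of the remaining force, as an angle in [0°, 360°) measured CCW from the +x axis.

Sum the known components: ΣF_x = 278 N, ΣF_y = -610 N.
For equilibrium the remaining force must supply (−ΣF_x, −ΣF_y) = (-278, 610) N.
Magnitude = √((-278)² + (610)²) = 670.3 N; direction = atan2(610, -278) = 114.5°.

θ ≈ 115°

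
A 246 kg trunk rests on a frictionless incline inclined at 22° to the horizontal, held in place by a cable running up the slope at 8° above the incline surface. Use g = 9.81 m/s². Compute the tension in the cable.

T ≈ 913 N

Take axes along and perpendicular to the incline. Weight components: W sin 22° = 904 N down-slope, W cos 22° = 2238 N into the surface.
Along incline: T cos 8° = W sin 22° → T = 912.9 N.
Perpendicular: N = W cos 22° − T sin 8° = 2110 N.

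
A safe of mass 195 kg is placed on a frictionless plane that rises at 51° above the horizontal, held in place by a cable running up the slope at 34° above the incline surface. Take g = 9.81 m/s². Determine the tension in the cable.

T ≈ 1790 N

Take axes along and perpendicular to the incline. Weight components: W sin 51° = 1487 N down-slope, W cos 51° = 1204 N into the surface.
Along incline: T cos 34° = W sin 51° → T = 1793 N.
Perpendicular: N = W cos 51° − T sin 34° = 201.1 N.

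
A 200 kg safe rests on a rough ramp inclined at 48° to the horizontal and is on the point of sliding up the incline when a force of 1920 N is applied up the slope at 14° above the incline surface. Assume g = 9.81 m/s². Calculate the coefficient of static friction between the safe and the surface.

μ ≈ 0.477

On the verge of sliding up the incline, friction is at its maximum μN and acts down the slope.
Perpendicular to incline: N = W cos 48° − P sin 14° = 1313 − 464.5 = 848.3 N.
Along incline: P cos 14° − μN = W sin 48° → μ = −(W sin 48° − P cos 14°) / N = 0.4773.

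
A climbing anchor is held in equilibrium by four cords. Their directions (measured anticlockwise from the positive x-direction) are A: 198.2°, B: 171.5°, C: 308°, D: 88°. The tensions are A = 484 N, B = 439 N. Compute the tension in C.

Resolve: ΣF_x = 484 cos 198.2° + 439 cos 171.5° + T_C cos 308° + T_D cos 88° = 0.
        ΣF_y = 484 sin 198.2° + 439 sin 171.5° + T_C sin 308° + T_D sin 88° = 0.
The known terms sum to (-894, -86.28) N, so 0.6157 T_C + 0.0349 T_D = 894 and -0.7880 T_C + 0.9994 T_D = 86.28.
Solving simultaneously: T_C = 1385 N, T_D = 1179 N.

T_C ≈ 1390 N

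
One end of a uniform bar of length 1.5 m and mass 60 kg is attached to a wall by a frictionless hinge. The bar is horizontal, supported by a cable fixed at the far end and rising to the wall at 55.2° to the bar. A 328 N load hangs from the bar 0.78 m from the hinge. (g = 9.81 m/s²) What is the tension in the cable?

T ≈ 566 N

Take torques about the hinge: T sin 55.2° · 1.5 = 60×9.81×0.75 + 328×0.78 = 697.29 N·m.
So T = 697.29 / (0.8211 × 1.5) = 566.11 N.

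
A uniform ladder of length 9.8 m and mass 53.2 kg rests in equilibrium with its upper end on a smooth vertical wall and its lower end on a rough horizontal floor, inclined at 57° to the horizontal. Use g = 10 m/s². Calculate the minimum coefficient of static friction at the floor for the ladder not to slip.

ΣF_y = 0: N_floor = 53.2×10 = 532 N.
Torques about the foot: N_wall · 9.8 sin 57° = 53.2×10×4.9 cos 57° → N_wall = 172.74 N.
ΣF_x = 0: f_floor = N_wall = 172.74 N.
μ_min = f_floor / N_floor = 172.74 / 532 = 0.3247.

μ_min ≈ 0.325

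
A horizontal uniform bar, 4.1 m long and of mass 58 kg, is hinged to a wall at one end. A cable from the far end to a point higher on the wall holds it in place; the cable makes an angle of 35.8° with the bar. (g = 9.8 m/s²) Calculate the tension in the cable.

Take torques about the hinge: T sin 35.8° · 4.1 = 58×9.8×2.05 = 1165.2 N·m.
So T = 1165.2 / (0.5850 × 4.1) = 485.85 N.

T ≈ 486 N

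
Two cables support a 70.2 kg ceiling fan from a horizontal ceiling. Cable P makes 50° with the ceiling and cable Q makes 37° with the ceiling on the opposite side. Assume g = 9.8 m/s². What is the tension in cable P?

Weight W = 70.2 × 9.8 = 688 N acts straight down.
Horizontal: T_P cos 50° = T_Q cos 37°  →  T_Q = 0.8049 T_P.
Vertical: T_P sin 50° + T_Q sin 37° = 688.
Substituting the horizontal relation into the vertical equation gives 1.25 T_P = 688, so T_P = 550.2 N.

T_P ≈ 550 N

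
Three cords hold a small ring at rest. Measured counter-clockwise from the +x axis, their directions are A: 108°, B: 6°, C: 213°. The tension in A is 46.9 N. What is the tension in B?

T_B ≈ 99.8 N

Resolve: ΣF_x = 46.9 cos 108° + T_B cos 6° + T_C cos 213° = 0.
        ΣF_y = 46.9 sin 108° + T_B sin 6° + T_C sin 213° = 0.
The known terms sum to (-14.49, 44.6) N, so 0.9945 T_B − 0.8387 T_C = 14.49 and 0.1045 T_B − 0.5446 T_C = -44.6.
Solving simultaneously: T_B = 99.79 N, T_C = 101 N.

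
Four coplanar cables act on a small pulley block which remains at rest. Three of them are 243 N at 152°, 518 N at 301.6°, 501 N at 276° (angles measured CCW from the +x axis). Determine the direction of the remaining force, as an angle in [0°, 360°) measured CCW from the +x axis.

Sum the known components: ΣF_x = 109.2 N, ΣF_y = -825.4 N.
For equilibrium the remaining force must supply (−ΣF_x, −ΣF_y) = (-109.2, 825.4) N.
Magnitude = √((-109.2)² + (825.4)²) = 832.6 N; direction = atan2(825.4, -109.2) = 97.5°.

θ ≈ 97.5°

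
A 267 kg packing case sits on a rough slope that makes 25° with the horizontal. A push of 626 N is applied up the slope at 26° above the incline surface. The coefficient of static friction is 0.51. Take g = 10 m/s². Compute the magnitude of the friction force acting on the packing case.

Axes along / perpendicular to the incline. W sin 25° = 1128 N down-slope; W cos 25° = 2420 N into the surface.
Perpendicular: N = W cos 25° − P sin 26° = 2420 − 274.4 = 2145 N.
Along incline: P cos 26° + f = W sin 25° (friction acts up-slope) → f = 1128 − 562.6 = 565.7 N.
|f| = 565.7 N ≤ μN = 1094 N, so the packing case is indeed static.

f ≈ 566 N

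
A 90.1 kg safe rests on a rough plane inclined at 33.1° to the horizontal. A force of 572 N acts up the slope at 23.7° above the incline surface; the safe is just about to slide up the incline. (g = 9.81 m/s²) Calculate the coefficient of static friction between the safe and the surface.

μ ≈ 0.0804

On the verge of sliding up the incline, friction is at its maximum μN and acts down the slope.
Perpendicular to incline: N = W cos 33.1° − P sin 23.7° = 740.4 − 229.9 = 510.5 N.
Along incline: P cos 23.7° − μN = W sin 33.1° → μ = −(W sin 33.1° − P cos 23.7°) / N = 0.08045.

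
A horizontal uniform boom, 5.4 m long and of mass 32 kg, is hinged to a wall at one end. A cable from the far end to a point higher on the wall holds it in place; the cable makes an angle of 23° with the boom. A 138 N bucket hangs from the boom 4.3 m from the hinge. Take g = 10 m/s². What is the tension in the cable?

T ≈ 691 N

Take torques about the hinge: T sin 23° · 5.4 = 32×10×2.7 + 138×4.3 = 1457.4 N·m.
So T = 1457.4 / (0.3907 × 5.4) = 690.73 N.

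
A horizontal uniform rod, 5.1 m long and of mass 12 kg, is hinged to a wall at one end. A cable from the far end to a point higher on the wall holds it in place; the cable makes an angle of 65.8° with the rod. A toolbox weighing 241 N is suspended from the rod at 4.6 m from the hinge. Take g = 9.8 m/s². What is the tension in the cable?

Take torques about the hinge: T sin 65.8° · 5.1 = 12×9.8×2.55 + 241×4.6 = 1408.5 N·m.
So T = 1408.5 / (0.9121 × 5.1) = 302.78 N.

T ≈ 303 N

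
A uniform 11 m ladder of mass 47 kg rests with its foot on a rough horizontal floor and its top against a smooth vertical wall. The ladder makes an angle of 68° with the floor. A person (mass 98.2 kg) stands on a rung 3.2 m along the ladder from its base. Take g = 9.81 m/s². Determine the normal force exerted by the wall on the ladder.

N_wall ≈ 206 N

Torques about the foot: N_wall · 11 sin 68° = 47×9.81×5.5 cos 68° + 98.2×9.81×3.2 cos 68° → N_wall = 206.37 N.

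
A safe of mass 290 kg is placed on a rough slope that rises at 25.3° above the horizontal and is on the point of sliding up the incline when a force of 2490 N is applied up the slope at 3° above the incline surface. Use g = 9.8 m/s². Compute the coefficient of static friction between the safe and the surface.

μ ≈ 0.522

On the verge of sliding up the incline, friction is at its maximum μN and acts down the slope.
Perpendicular to incline: N = W cos 25.3° − P sin 3° = 2569 − 130.3 = 2439 N.
Along incline: P cos 3° − μN = W sin 25.3° → μ = −(W sin 25.3° − P cos 3°) / N = 0.5215.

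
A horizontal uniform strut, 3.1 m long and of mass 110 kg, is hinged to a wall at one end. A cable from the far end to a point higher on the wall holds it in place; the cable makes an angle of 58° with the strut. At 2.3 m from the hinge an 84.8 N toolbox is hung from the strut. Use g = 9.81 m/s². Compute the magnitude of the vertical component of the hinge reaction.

Take torques about the hinge: T sin 58° · 3.1 = 110×9.81×1.55 + 84.8×2.3 = 1867.6 N·m.
So T = 1867.6 / (0.8480 × 3.1) = 710.42 N.
ΣF_y = 0: H_y = (110×9.81 + 84.8) − T sin 58° = 1163.9 − 602.47 = 561.43 N.

|H_y| ≈ 561 N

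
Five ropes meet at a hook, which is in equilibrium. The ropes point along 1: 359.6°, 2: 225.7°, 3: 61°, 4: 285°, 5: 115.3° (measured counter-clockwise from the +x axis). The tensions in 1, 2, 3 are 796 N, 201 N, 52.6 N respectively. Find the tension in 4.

T_4 ≈ 3200 N

Resolve: ΣF_x = 796 cos 359.6° + 201 cos 225.7° + 52.6 cos 61° + T_4 cos 285° + T_5 cos 115.3° = 0.
        ΣF_y = 796 sin 359.6° + 201 sin 225.7° + 52.6 sin 61° + T_4 sin 285° + T_5 sin 115.3° = 0.
The known terms sum to (681.1, -103.4) N, so 0.2588 T_4 − 0.4274 T_5 = -681.1 and -0.9659 T_4 + 0.9041 T_5 = 103.4.
Solving simultaneously: T_4 = 3197 N, T_5 = 3530 N.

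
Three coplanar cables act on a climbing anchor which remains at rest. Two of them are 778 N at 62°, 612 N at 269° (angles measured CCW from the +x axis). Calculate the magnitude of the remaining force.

Sum the known components: ΣF_x = 354.6 N, ΣF_y = 75.03 N.
For equilibrium the remaining force must supply (−ΣF_x, −ΣF_y) = (-354.6, -75.03) N.
Magnitude = √((-354.6)² + (-75.03)²) = 362.4 N; direction = atan2(-75.03, -354.6) = 191.9°.

F ≈ 362 N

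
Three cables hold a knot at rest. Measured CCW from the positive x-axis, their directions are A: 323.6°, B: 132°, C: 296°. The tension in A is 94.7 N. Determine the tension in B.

T_B ≈ 159 N

Resolve: ΣF_x = 94.7 cos 323.6° + T_B cos 132° + T_C cos 296° = 0.
        ΣF_y = 94.7 sin 323.6° + T_B sin 132° + T_C sin 296° = 0.
The known terms sum to (76.22, -56.2) N, so -0.6691 T_B + 0.4384 T_C = -76.22 and 0.7431 T_B − 0.8988 T_C = 56.2.
Solving simultaneously: T_B = 159.2 N, T_C = 69.08 N.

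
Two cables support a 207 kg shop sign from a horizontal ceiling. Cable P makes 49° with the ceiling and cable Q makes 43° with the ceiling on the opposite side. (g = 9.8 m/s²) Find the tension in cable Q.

Weight W = 207 × 9.8 = 2029 N acts straight down.
Horizontal: T_P cos 49° = T_Q cos 43°  →  T_P = 1.115 T_Q.
Vertical: T_P sin 49° + T_Q sin 43° = 2029.
Substituting the horizontal relation into the vertical equation gives 1.523 T_Q = 2029, so T_Q = 1332 N.

T_Q ≈ 1330 N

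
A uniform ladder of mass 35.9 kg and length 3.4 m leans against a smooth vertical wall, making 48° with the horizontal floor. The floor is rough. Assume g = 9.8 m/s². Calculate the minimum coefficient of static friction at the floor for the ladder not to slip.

ΣF_y = 0: N_floor = 35.9×9.8 = 351.82 N.
Torques about the foot: N_wall · 3.4 sin 48° = 35.9×9.8×1.7 cos 48° → N_wall = 158.39 N.
ΣF_x = 0: f_floor = N_wall = 158.39 N.
μ_min = f_floor / N_floor = 158.39 / 351.82 = 0.4502.

μ_min ≈ 0.450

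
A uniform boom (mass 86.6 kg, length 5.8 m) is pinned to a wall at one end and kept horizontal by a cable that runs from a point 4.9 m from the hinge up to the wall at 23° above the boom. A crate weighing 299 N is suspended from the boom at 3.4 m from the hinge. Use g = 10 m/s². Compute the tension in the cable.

Take torques about the hinge: T sin 23° · 4.9 = 86.6×10×2.9 + 299×3.4 = 3528 N·m.
So T = 3528 / (0.3907 × 4.9) = 1842.7 N.

T ≈ 1840 N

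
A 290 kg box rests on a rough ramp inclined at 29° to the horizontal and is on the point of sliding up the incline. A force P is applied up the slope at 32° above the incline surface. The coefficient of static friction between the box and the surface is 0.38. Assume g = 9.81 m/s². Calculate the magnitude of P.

P ≈ 2220 N

On the verge of sliding up the incline, friction equals μN and acts down the slope.
Perpendicular: N + P sin 32° = W cos 29° = 2488 N.
Along incline: P cos 32° = W sin 29° + μN  with W sin 29° = 1379 N.
Solving the pair for P and N: P = 2215 N, N = 1314 N (and f = μN = 499.4 N).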